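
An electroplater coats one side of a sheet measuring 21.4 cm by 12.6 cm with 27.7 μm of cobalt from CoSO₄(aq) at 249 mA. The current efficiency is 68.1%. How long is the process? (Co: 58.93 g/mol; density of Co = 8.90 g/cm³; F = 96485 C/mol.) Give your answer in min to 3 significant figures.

Plated area = 21.4 × 12.6 = 269.6 cm²
Volume = 269.6 × 27.7×10⁻⁴ cm = 0.7468 cm³
m(Co) = 0.7468 × 8.90 = 6.647 g
n(Co) = 6.647 / 58.93 = 0.1128 mol; n(e⁻) = 2 × 0.1128 = 0.2256 mol
Q = 0.2256 × 96485 / 0.681 = 31960 C
t = 31960 / 0.249 = 1.284×10^5 s = 2140 min

2140 min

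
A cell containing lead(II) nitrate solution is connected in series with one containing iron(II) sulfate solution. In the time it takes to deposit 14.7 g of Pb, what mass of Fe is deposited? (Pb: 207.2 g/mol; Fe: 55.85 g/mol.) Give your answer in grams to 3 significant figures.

n(Pb) = 14.7 / 207.2 = 0.07095 mol
Pb²⁺ + 2e⁻ → Pb, so n(e⁻) = 2 × 0.07095 = 0.1419 mol
In series, the same 0.1419 mol of electrons flows through the second cell.
Fe²⁺ + 2e⁻ → Fe, so n(Fe) = 0.1419 / 2 = 0.07095 mol
m(Fe) = 0.07095 × 55.85 = 3.96 g

3.96 g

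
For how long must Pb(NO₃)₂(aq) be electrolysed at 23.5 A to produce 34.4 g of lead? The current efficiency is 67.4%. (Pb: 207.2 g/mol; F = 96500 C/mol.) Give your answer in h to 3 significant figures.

0.562 h

n(Pb) = 34.4 / 207.2 = 0.1660 mol
Pb²⁺ + 2e⁻ → Pb, so n(e⁻) = 2 × 0.1660 = 0.3320 mol
Q = 0.3320 × 96500 / 0.674 = 47530 C
t = Q / I = 47530 / 23.5 = 2023 s = 0.562 h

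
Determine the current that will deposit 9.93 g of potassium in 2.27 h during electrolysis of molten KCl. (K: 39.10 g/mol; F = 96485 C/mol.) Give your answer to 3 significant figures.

n(K) = 9.93 / 39.10 = 0.2540 mol
K⁺ + e⁻ → K, so n(e⁻) = 0.2540 mol
Q = 0.2540 × 96485 = 24510 C
I = Q / t = 24510 / 8172 s = 3.00 A

3.00 A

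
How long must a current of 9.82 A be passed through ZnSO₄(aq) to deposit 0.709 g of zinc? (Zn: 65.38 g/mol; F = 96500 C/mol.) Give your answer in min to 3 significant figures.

n(Zn) = 0.709 / 65.38 = 0.01084 mol
Zn²⁺ + 2e⁻ → Zn, so n(e⁻) = 2 × 0.01084 = 0.02168 mol
Q = 0.02168 × 96500 = 2092 C
t = Q / I = 2092 / 9.82 = 213.0 s = 3.55 min

3.55 min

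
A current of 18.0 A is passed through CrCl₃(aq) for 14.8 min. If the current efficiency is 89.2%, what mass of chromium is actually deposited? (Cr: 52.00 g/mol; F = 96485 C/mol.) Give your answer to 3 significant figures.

2.56 g

Q = 18.0 × 888 = 15980 C
n(e⁻) = 15980 / 96485 = 0.1656 mol
Cr³⁺ + 3e⁻ → Cr, so theoretical m(Cr) = 0.05520 × 52.00 = 2.870 g
Actual mass = 89.2% × 2.870 = 2.56 g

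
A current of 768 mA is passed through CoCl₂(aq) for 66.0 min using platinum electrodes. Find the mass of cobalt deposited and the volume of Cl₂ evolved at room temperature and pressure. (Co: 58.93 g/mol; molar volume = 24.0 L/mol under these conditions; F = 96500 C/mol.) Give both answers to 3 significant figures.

Q = 0.768 × 3960 = 3041 C; n(e⁻) = 3041 / 96500 = 0.03151 mol
Cathode: Co²⁺ + 2e⁻ → Co → n(Co) = 0.03151/2 = 0.01576 mol → 0.929 g
Anode: 2Cl⁻ → Cl₂ + 2e⁻ → n(Cl₂) = 0.03151/2 = 0.01576 mol → 0.378 L

0.929 g Co; 0.378 L Cl₂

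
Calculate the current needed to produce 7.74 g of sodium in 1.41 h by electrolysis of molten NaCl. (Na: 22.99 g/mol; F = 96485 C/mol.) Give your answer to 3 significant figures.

n(Na) = 7.74 / 22.99 = 0.3367 mol
Na⁺ + e⁻ → Na, so n(e⁻) = 0.3367 mol
Q = 0.3367 × 96485 = 32490 C
I = Q / t = 32490 / 5076 s = 6.40 A

6.40 A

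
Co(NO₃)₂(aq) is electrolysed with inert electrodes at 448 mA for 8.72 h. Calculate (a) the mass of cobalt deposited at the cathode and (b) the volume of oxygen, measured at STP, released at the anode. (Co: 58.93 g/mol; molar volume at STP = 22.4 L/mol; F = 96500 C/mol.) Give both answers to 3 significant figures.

Q = 0.448 × 31392 = 14060 C; n(e⁻) = 14060 / 96500 = 0.1457 mol
Cathode: Co²⁺ + 2e⁻ → Co → n(Co) = 0.1457/2 = 0.07285 mol → 4.29 g
Anode: 2H₂O → O₂ + 4H⁺ + 4e⁻ → n(O₂) = 0.1457/4 = 0.03643 mol → 0.816 L

4.29 g Co; 0.816 L O₂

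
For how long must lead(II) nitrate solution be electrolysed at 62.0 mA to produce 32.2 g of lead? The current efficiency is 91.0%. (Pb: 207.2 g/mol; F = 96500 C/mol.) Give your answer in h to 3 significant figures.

n(Pb) = 32.2 / 207.2 = 0.1554 mol
Pb²⁺ + 2e⁻ → Pb, so n(e⁻) = 2 × 0.1554 = 0.3108 mol
Q = 0.3108 × 96500 / 0.910 = 32960 C
t = Q / I = 32960 / 0.0620 = 5.316×10^5 s = 148 h

148 h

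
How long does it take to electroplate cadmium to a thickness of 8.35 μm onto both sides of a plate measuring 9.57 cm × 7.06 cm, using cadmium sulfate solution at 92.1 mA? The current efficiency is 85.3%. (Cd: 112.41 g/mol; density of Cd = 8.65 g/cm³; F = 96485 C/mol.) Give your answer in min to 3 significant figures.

Plated area = 2 × 9.57 × 7.06 = 135.1 cm²
Volume = 135.1 × 8.35×10⁻⁴ cm = 0.1128 cm³
m(Cd) = 0.1128 × 8.65 = 0.9757 g
n(Cd) = 0.9757 / 112.41 = 0.008680 mol; n(e⁻) = 2 × 0.008680 = 0.01736 mol
Q = 0.01736 × 96485 / 0.853 = 1964 C
t = 1964 / 0.0921 = 21320 s = 355 min

355 min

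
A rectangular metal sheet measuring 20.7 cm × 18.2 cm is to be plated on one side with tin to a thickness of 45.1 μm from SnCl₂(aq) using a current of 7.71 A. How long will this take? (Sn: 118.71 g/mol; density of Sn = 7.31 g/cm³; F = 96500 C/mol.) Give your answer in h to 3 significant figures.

0.728 h

Plated area = 20.7 × 18.2 = 376.7 cm²
Volume = 376.7 × 45.1×10⁻⁴ cm = 1.699 cm³
m(Sn) = 1.699 × 7.31 = 12.42 g
n(Sn) = 12.42 / 118.71 = 0.1046 mol; n(e⁻) = 2 × 0.1046 = 0.2092 mol
Q = 0.2092 × 96500 = 20190 C
t = 20190 / 7.71 = 2619 s = 0.728 h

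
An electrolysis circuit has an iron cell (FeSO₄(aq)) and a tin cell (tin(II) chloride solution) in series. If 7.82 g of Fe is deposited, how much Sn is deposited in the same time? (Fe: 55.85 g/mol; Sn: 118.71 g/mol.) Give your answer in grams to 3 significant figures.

n(Fe) = 7.82 / 55.85 = 0.1400 mol
Fe²⁺ + 2e⁻ → Fe, so n(e⁻) = 2 × 0.1400 = 0.2800 mol
In series, the same 0.2800 mol of electrons flows through the second cell.
Sn²⁺ + 2e⁻ → Sn, so n(Sn) = 0.2800 / 2 = 0.1400 mol
m(Sn) = 0.1400 × 118.71 = 16.6 g

16.6 g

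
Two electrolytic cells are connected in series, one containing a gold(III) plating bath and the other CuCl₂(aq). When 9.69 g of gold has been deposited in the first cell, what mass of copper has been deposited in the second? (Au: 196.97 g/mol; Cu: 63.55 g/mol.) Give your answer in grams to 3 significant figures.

4.69 g

n(Au) = 9.69 / 196.97 = 0.04920 mol
Au³⁺ + 3e⁻ → Au, so n(e⁻) = 3 × 0.04920 = 0.1476 mol
Since the cells are in series, n(e⁻) in the Cu cell is also 0.1476 mol.
Cu²⁺ + 2e⁻ → Cu, so n(Cu) = 0.1476 / 2 = 0.07380 mol
m(Cu) = 0.07380 × 63.55 = 4.69 g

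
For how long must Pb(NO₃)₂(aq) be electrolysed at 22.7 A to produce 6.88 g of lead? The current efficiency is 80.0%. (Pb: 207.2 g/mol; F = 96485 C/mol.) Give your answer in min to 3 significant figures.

n(Pb) = 6.88 / 207.2 = 0.03320 mol
Pb²⁺ + 2e⁻ → Pb, so n(e⁻) = 2 × 0.03320 = 0.06640 mol
Q = 0.06640 × 96485 / 0.800 = 8008 C
t = Q / I = 8008 / 22.7 = 352.8 s = 5.88 min

5.88 min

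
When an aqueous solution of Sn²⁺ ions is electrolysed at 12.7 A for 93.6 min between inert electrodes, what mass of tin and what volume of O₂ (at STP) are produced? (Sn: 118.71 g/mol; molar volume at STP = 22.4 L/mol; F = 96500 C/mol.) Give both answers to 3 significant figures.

Q = 12.7 × 5616 = 71320 C; n(e⁻) = 71320 / 96500 = 0.7391 mol
Cathode: Sn²⁺ + 2e⁻ → Sn → n(Sn) = 0.7391/2 = 0.3696 mol → 43.9 g
Anode: 2H₂O → O₂ + 4H⁺ + 4e⁻ → n(O₂) = 0.7391/4 = 0.1848 mol → 4.14 L

43.9 g Sn; 4.14 L O₂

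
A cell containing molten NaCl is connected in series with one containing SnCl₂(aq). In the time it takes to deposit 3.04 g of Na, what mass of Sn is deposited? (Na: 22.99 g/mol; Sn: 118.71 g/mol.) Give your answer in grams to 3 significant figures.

n(Na) = 3.04 / 22.99 = 0.1322 mol
Na⁺ + e⁻ → Na, so n(e⁻) = 0.1322 mol
Since the cells are in series, n(e⁻) in the Sn cell is also 0.1322 mol.
Sn²⁺ + 2e⁻ → Sn, so n(Sn) = 0.1322 / 2 = 0.06610 mol
m(Sn) = 0.06610 × 118.71 = 7.85 g

7.85 g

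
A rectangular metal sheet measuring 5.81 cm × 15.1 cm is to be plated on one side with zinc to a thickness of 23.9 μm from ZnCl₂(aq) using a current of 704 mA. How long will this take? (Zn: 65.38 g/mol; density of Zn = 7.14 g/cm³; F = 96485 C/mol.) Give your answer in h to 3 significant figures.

Plated area = 5.81 × 15.1 = 87.73 cm²
Volume = 87.73 × 23.9×10⁻⁴ cm = 0.2097 cm³
m(Zn) = 0.2097 × 7.14 = 1.497 g
n(Zn) = 1.497 / 65.38 = 0.02290 mol; n(e⁻) = 2 × 0.02290 = 0.04580 mol
Q = 0.04580 × 96485 = 4419 C
t = 4419 / 0.704 = 6277 s = 1.74 h

1.74 h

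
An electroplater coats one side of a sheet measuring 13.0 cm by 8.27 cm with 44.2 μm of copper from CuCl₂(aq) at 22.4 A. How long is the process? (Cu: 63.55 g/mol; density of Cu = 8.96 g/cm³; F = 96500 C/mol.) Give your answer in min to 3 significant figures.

9.62 min

Plated area = 13.0 × 8.27 = 107.5 cm²
Volume = 107.5 × 44.2×10⁻⁴ cm = 0.4752 cm³
m(Cu) = 0.4752 × 8.96 = 4.258 g
n(Cu) = 4.258 / 63.55 = 0.06700 mol; n(e⁻) = 2 × 0.06700 = 0.1340 mol
Q = 0.1340 × 96500 = 12930 C
t = 12930 / 22.4 = 577.2 s = 9.62 min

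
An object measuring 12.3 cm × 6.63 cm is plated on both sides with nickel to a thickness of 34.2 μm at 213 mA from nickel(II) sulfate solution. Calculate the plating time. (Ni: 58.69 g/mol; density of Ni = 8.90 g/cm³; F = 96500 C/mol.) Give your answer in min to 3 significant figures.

1280 min

Plated area = 2 × 12.3 × 6.63 = 163.1 cm²
Volume = 163.1 × 34.2×10⁻⁴ cm = 0.5578 cm³
m(Ni) = 0.5578 × 8.90 = 4.964 g
n(Ni) = 4.964 / 58.69 = 0.08458 mol; n(e⁻) = 2 × 0.08458 = 0.1692 mol
Q = 0.1692 × 96500 = 16330 C
t = 16330 / 0.213 = 76670 s = 1280 min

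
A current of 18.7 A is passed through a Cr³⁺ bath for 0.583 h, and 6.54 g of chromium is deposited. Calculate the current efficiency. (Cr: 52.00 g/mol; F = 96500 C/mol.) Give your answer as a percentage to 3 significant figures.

92.8%

Q = 18.7 × 2098.8 = 39250 C
n(e⁻) = 39250 / 96500 = 0.4067 mol
Cr³⁺ + 3e⁻ → Cr, so theoretical n(Cr) = 0.1356 mol → 7.051 g
Efficiency = 6.54 / 7.051 = 0.9275 = 92.8%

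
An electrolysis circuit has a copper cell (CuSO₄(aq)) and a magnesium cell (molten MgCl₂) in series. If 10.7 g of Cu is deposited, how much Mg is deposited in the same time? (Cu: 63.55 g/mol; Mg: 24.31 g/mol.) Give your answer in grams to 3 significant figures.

4.09 g

n(Cu) = 10.7 / 63.55 = 0.1684 mol
Cu²⁺ + 2e⁻ → Cu, so n(e⁻) = 2 × 0.1684 = 0.3368 mol
The cells are in series, so the same charge (and hence the same n(e⁻) = 0.3368 mol) passes through both.
Mg²⁺ + 2e⁻ → Mg, so n(Mg) = 0.3368 / 2 = 0.1684 mol
m(Mg) = 0.1684 × 24.31 = 4.09 g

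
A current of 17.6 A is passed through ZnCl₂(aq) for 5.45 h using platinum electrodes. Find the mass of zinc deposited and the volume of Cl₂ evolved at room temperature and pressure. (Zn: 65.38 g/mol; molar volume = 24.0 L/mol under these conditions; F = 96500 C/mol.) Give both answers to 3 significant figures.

117 g Zn; 42.9 L Cl₂

Q = 17.6 × 19620 = 3.453×10^5 C; n(e⁻) = 3.453×10^5 / 96500 = 3.578 mol
Cathode: Zn²⁺ + 2e⁻ → Zn → n(Zn) = 3.578/2 = 1.789 mol → 117 g
Anode: 2Cl⁻ → Cl₂ + 2e⁻ → n(Cl₂) = 3.578/2 = 1.789 mol → 42.9 L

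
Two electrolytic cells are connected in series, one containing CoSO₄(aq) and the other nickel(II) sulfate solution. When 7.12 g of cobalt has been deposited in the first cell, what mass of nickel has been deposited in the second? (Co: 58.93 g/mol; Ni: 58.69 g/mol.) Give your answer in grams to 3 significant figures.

7.09 g

n(Co) = 7.12 / 58.93 = 0.1208 mol
Co²⁺ + 2e⁻ → Co, so n(e⁻) = 2 × 0.1208 = 0.2416 mol
The cells are in series, so the same charge (and hence the same n(e⁻) = 0.2416 mol) passes through both.
Ni²⁺ + 2e⁻ → Ni, so n(Ni) = 0.2416 / 2 = 0.1208 mol
m(Ni) = 0.1208 × 58.69 = 7.09 g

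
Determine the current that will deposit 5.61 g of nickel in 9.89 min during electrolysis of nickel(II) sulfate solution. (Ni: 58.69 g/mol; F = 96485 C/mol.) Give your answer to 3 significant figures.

n(Ni) = 5.61 / 58.69 = 0.09559 mol
Ni²⁺ + 2e⁻ → Ni, so n(e⁻) = 2 × 0.09559 = 0.1912 mol
Q = 0.1912 × 96485 = 18450 C
I = Q / t = 18450 / 593.4 s = 31.1 A

31.1 A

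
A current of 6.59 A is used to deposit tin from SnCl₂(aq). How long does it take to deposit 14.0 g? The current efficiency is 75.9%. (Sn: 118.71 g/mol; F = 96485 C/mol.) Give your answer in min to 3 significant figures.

n(Sn) = 14.0 / 118.71 = 0.1179 mol
Sn²⁺ + 2e⁻ → Sn, so n(e⁻) = 2 × 0.1179 = 0.2358 mol
Q = 0.2358 × 96485 / 0.759 = 29980 C
t = Q / I = 29980 / 6.59 = 4549 s = 75.8 min

75.8 min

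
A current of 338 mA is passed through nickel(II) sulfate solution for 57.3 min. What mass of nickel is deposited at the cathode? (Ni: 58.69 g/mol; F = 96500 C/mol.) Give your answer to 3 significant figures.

Q = 0.338 A × 3438 s = 1162 C
n(e⁻) = Q/F = 1162/96500 = 0.01204 mol
Ni²⁺ + 2e⁻ → Ni, so n(Ni) = 0.01204 / 2 = 0.006020 mol
m = 0.006020 × 58.69 = 0.353 g

0.353 g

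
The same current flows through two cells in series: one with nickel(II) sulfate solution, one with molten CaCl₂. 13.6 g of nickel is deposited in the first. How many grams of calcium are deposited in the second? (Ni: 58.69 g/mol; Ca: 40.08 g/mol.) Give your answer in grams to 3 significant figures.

9.29 g

n(Ni) = 13.6 / 58.69 = 0.2317 mol
Ni²⁺ + 2e⁻ → Ni, so n(e⁻) = 2 × 0.2317 = 0.4634 mol
In series, the same 0.4634 mol of electrons flows through the second cell.
Ca²⁺ + 2e⁻ → Ca, so n(Ca) = 0.4634 / 2 = 0.2317 mol
m(Ca) = 0.2317 × 40.08 = 9.29 g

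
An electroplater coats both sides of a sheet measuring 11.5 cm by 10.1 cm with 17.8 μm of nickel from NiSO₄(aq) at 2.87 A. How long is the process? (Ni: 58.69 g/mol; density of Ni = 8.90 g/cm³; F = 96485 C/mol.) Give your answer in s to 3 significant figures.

4220 s

Plated area = 2 × 11.5 × 10.1 = 232.3 cm²
Volume = 232.3 × 17.8×10⁻⁴ cm = 0.4135 cm³
m(Ni) = 0.4135 × 8.90 = 3.680 g
n(Ni) = 3.680 / 58.69 = 0.06270 mol; n(e⁻) = 2 × 0.06270 = 0.1254 mol
Q = 0.1254 × 96485 = 12100 C
t = 12100 / 2.87 = 4216 s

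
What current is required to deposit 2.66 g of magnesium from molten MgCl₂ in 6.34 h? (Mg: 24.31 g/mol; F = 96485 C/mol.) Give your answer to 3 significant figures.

n(Mg) = 2.66 / 24.31 = 0.1094 mol
Mg²⁺ + 2e⁻ → Mg, so n(e⁻) = 2 × 0.1094 = 0.2188 mol
Q = 0.2188 × 96485 = 21110 C
I = Q / t = 21110 / 22824 s = 0.925 A

0.925 A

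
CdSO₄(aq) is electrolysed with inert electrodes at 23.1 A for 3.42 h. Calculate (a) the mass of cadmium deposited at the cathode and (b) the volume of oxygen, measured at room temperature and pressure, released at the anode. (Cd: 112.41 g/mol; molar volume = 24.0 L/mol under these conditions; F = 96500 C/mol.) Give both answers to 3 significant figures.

166 g Cd; 17.7 L O₂

Q = 23.1 × 12312 = 2.844×10^5 C; n(e⁻) = 2.844×10^5 / 96500 = 2.947 mol
Cathode: Cd²⁺ + 2e⁻ → Cd → n(Cd) = 2.947/2 = 1.474 mol → 166 g
Anode: 2H₂O → O₂ + 4H⁺ + 4e⁻ → n(O₂) = 2.947/4 = 0.7368 mol → 17.7 L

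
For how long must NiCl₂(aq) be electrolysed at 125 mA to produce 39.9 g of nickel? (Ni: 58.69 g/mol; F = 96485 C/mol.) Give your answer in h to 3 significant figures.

n(Ni) = 39.9 / 58.69 = 0.6798 mol
Ni²⁺ + 2e⁻ → Ni, so n(e⁻) = 2 × 0.6798 = 1.360 mol
Q = 1.360 × 96485 = 1.312×10^5 C
t = Q / I = 1.312×10^5 / 0.125 = 1.050×10^6 s = 292 h

292 h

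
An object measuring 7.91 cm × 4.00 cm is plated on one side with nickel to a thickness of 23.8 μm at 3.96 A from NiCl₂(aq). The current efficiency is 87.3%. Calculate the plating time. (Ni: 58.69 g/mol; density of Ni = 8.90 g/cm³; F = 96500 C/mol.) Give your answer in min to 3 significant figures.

10.6 min

Plated area = 7.91 × 4.00 = 31.64 cm²
Volume = 31.64 × 23.8×10⁻⁴ cm = 0.07530 cm³
m(Ni) = 0.07530 × 8.90 = 0.6702 g
n(Ni) = 0.6702 / 58.69 = 0.01142 mol; n(e⁻) = 2 × 0.01142 = 0.02284 mol
Q = 0.02284 × 96500 / 0.873 = 2525 C
t = 2525 / 3.96 = 637.6 s = 10.6 min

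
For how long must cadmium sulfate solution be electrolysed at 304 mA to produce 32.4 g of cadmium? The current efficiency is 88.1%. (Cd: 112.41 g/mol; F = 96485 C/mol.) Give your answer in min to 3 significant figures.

3460 min

n(Cd) = 32.4 / 112.41 = 0.2882 mol
Cd²⁺ + 2e⁻ → Cd, so n(e⁻) = 2 × 0.2882 = 0.5764 mol
Q = 0.5764 × 96485 / 0.881 = 63130 C
t = Q / I = 63130 / 0.304 = 2.077×10^5 s = 3460 min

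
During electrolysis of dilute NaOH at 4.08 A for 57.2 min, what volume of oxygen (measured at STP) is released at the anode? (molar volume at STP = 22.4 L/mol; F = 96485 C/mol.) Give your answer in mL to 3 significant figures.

Q = It = 4.08 × 3432 = 14000 C
n(e⁻) = Q/F = 14000/96485 = 0.1451 mol
2H₂O → O₂ + 4H⁺ + 4e⁻, so n(O₂) = 0.1451 / 4 = 0.03628 mol
V = 0.03628 × 22.4 = 0.8127 L
= 813 mL

813 mL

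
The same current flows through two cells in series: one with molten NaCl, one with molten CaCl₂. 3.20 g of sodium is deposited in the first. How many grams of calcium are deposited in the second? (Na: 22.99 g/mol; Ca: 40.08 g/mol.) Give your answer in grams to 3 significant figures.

2.79 g

n(Na) = 3.20 / 22.99 = 0.1392 mol
Na⁺ + e⁻ → Na, so n(e⁻) = 0.1392 mol
Since the cells are in series, n(e⁻) in the Ca cell is also 0.1392 mol.
Ca²⁺ + 2e⁻ → Ca, so n(Ca) = 0.1392 / 2 = 0.06960 mol
m(Ca) = 0.06960 × 40.08 = 2.79 g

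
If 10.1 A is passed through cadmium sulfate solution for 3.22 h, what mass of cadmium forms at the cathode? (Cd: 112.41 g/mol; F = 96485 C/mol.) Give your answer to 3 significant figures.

Charge passed = 10.1 × 11592 = 1.171×10^5 C
Moles of electrons = 1.171×10^5 / 96485 = 1.214 mol
Cd²⁺ + 2e⁻ → Cd, so n(Cd) = 1.214 / 2 = 0.6070 mol
m = 0.6070 × 112.41 = 68.2 g

68.2 g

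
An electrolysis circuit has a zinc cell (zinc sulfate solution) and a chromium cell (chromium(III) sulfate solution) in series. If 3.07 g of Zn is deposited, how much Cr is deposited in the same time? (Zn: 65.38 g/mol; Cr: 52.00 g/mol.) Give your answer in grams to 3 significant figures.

n(Zn) = 3.07 / 65.38 = 0.04696 mol
Zn²⁺ + 2e⁻ → Zn, so n(e⁻) = 2 × 0.04696 = 0.09392 mol
In series, the same 0.09392 mol of electrons flows through the second cell.
Cr³⁺ + 3e⁻ → Cr, so n(Cr) = 0.09392 / 3 = 0.03131 mol
m(Cr) = 0.03131 × 52.00 = 1.63 g

1.63 g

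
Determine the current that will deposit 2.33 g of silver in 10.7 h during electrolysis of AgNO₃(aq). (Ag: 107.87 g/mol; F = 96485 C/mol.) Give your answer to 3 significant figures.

0.0541 A

n(Ag) = 2.33 / 107.87 = 0.02160 mol
Ag⁺ + e⁻ → Ag, so n(e⁻) = 0.02160 mol
Q = 0.02160 × 96485 = 2084 C
I = Q / t = 2084 / 38520 s = 0.0541 A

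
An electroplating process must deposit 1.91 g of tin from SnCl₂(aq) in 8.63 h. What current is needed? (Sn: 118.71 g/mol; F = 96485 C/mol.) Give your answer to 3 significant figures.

0.0999 A

n(Sn) = 1.91 / 118.71 = 0.01609 mol
Sn²⁺ + 2e⁻ → Sn, so n(e⁻) = 2 × 0.01609 = 0.03218 mol
Q = 0.03218 × 96485 = 3105 C
I = Q / t = 3105 / 31068 s = 0.0999 A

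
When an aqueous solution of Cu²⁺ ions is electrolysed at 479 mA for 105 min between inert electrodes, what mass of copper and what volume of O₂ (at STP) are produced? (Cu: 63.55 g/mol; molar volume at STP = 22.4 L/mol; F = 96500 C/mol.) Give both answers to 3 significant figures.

0.994 g Cu; 0.175 L O₂

Q = 0.479 × 6300 = 3018 C; n(e⁻) = 3018 / 96500 = 0.03127 mol
Cathode: Cu²⁺ + 2e⁻ → Cu → n(Cu) = 0.03127/2 = 0.01564 mol → 0.994 g
Anode: 2H₂O → O₂ + 4H⁺ + 4e⁻ → n(O₂) = 0.03127/4 = 0.007818 mol → 0.175 L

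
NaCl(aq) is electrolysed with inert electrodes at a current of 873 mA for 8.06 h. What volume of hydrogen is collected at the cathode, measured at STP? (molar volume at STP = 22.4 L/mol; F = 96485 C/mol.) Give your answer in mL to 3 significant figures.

Q = 0.873 A × 29016 s = 25330 C
Moles of electrons = 25330 / 96485 = 0.2625 mol
2H⁺ + 2e⁻ → H₂, so n(H₂) = 0.2625 / 2 = 0.1313 mol
V = 0.1313 × 22.4 = 2.941 L
= 2940 mL

2940 mL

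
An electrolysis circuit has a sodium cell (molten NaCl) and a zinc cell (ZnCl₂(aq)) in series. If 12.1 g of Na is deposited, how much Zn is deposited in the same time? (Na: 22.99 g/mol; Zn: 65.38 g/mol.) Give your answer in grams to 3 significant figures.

17.2 g

n(Na) = 12.1 / 22.99 = 0.5263 mol
Na⁺ + e⁻ → Na, so n(e⁻) = 0.5263 mol
In series, the same 0.5263 mol of electrons flows through the second cell.
Zn²⁺ + 2e⁻ → Zn, so n(Zn) = 0.5263 / 2 = 0.2632 mol
m(Zn) = 0.2632 × 65.38 = 17.2 g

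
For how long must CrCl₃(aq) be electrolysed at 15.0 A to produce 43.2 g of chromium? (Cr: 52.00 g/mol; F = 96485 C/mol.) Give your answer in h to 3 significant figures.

n(Cr) = 43.2 / 52.00 = 0.8308 mol
Cr³⁺ + 3e⁻ → Cr, so n(e⁻) = 3 × 0.8308 = 2.492 mol
Q = 2.492 × 96485 = 2.404×10^5 C
t = Q / I = 2.404×10^5 / 15.0 = 16030 s = 4.45 h

4.45 h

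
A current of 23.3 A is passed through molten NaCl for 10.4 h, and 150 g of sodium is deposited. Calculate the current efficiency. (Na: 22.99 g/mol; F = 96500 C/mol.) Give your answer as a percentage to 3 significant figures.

72.2%

Q = 23.3 × 37440 = 8.724×10^5 C
n(e⁻) = 8.724×10^5 / 96500 = 9.040 mol
Na⁺ + e⁻ → Na, so theoretical n(Na) = 9.040 mol → 207.8 g
Efficiency = 150 / 207.8 = 0.7218 = 72.2%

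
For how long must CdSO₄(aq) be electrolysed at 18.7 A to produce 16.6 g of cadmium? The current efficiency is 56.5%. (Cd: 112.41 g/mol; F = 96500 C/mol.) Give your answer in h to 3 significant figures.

n(Cd) = 16.6 / 112.41 = 0.1477 mol
Cd²⁺ + 2e⁻ → Cd, so n(e⁻) = 2 × 0.1477 = 0.2954 mol
Q = 0.2954 × 96500 / 0.565 = 50450 C
t = Q / I = 50450 / 18.7 = 2698 s = 0.749 h

0.749 h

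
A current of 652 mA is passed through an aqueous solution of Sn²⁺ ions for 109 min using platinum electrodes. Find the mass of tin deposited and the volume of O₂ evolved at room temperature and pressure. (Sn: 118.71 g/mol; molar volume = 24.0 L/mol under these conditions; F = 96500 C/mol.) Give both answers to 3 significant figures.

2.62 g Sn; 0.265 L O₂

Q = 0.652 × 6540 = 4264 C; n(e⁻) = 4264 / 96500 = 0.04419 mol
Cathode: Sn²⁺ + 2e⁻ → Sn → n(Sn) = 0.04419/2 = 0.02210 mol → 2.62 g
Anode: 2H₂O → O₂ + 4H⁺ + 4e⁻ → n(O₂) = 0.04419/4 = 0.01105 mol → 0.265 L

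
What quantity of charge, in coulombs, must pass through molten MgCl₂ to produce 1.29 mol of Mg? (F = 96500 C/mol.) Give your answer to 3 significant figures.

2.49×10^5 C

Mg²⁺ + 2e⁻ → Mg, so n(e⁻) = 2 × 1.29 = 2.580 mol
Q = 2.580 × 96500 = 2.490×10^5 C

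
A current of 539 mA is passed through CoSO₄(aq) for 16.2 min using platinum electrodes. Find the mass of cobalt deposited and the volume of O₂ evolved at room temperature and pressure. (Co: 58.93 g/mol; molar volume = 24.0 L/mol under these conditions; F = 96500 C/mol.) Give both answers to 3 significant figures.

Q = 0.539 × 972 = 523.9 C; n(e⁻) = 523.9 / 96500 = 0.005429 mol
Cathode: Co²⁺ + 2e⁻ → Co → n(Co) = 0.005429/2 = 0.002715 mol → 0.160 g
Anode: 2H₂O → O₂ + 4H⁺ + 4e⁻ → n(O₂) = 0.005429/4 = 0.001357 mol → 0.0326 L

0.160 g Co; 0.0326 L O₂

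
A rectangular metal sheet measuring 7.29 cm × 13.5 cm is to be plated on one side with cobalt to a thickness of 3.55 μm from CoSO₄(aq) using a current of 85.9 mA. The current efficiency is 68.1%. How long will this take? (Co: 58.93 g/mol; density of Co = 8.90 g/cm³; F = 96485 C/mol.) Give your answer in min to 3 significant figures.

Plated area = 7.29 × 13.5 = 98.42 cm²
Volume = 98.42 × 3.55×10⁻⁴ cm = 0.03494 cm³
m(Co) = 0.03494 × 8.90 = 0.3110 g
n(Co) = 0.3110 / 58.93 = 0.005277 mol; n(e⁻) = 2 × 0.005277 = 0.01055 mol
Q = 0.01055 × 96485 / 0.681 = 1495 C
t = 1495 / 0.0859 = 17400 s = 290 min

290 min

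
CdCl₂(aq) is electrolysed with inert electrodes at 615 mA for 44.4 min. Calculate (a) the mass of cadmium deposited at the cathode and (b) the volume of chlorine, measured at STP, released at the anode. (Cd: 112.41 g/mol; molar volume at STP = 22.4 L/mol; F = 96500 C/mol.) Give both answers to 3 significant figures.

0.954 g Cd; 0.190 L Cl₂

Q = 0.615 × 2664 = 1638 C; n(e⁻) = 1638 / 96500 = 0.01697 mol
Cathode: Cd²⁺ + 2e⁻ → Cd → n(Cd) = 0.01697/2 = 0.008485 mol → 0.954 g
Anode: 2Cl⁻ → Cl₂ + 2e⁻ → n(Cl₂) = 0.01697/2 = 0.008485 mol → 0.190 L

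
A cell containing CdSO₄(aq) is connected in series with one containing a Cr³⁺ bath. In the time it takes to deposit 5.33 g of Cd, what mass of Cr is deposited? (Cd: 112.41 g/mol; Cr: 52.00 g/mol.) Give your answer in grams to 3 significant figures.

n(Cd) = 5.33 / 112.41 = 0.04742 mol
Cd²⁺ + 2e⁻ → Cd, so n(e⁻) = 2 × 0.04742 = 0.09484 mol
The cells are in series, so the same charge (and hence the same n(e⁻) = 0.09484 mol) passes through both.
Cr³⁺ + 3e⁻ → Cr, so n(Cr) = 0.09484 / 3 = 0.03161 mol
m(Cr) = 0.03161 × 52.00 = 1.64 g

1.64 g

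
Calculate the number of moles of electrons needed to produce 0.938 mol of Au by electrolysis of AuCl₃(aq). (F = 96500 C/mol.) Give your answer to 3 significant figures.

2.81 mol

Au³⁺ + 3e⁻ → Au, so n(e⁻) = 3 × 0.938 = 2.814 mol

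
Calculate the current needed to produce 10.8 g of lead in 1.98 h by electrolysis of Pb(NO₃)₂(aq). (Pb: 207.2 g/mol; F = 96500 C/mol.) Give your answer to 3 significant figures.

n(Pb) = 10.8 / 207.2 = 0.05212 mol
Pb²⁺ + 2e⁻ → Pb, so n(e⁻) = 2 × 0.05212 = 0.1042 mol
Q = 0.1042 × 96500 = 10060 C
I = Q / t = 10060 / 7128 s = 1.41 A

1.41 A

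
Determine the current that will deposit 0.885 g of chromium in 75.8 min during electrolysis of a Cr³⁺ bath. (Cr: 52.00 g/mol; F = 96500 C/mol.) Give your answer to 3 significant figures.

1.08 A

n(Cr) = 0.885 / 52.00 = 0.01702 mol
Cr³⁺ + 3e⁻ → Cr, so n(e⁻) = 3 × 0.01702 = 0.05106 mol
Q = 0.05106 × 96500 = 4927 C
I = Q / t = 4927 / 4548 s = 1.08 A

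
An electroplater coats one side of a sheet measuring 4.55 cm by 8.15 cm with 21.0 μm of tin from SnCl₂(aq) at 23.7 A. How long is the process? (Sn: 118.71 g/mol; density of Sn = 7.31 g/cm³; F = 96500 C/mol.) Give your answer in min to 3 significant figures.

Plated area = 4.55 × 8.15 = 37.08 cm²
Volume = 37.08 × 21.0×10⁻⁴ cm = 0.07787 cm³
m(Sn) = 0.07787 × 7.31 = 0.5692 g
n(Sn) = 0.5692 / 118.71 = 0.004795 mol; n(e⁻) = 2 × 0.004795 = 0.009590 mol
Q = 0.009590 × 96500 = 925.4 C
t = 925.4 / 23.7 = 39.05 s = 0.651 min

0.651 min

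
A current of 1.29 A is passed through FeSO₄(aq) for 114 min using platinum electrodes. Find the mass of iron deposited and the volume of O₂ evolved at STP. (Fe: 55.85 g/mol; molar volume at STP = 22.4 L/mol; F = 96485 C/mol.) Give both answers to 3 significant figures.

2.55 g Fe; 0.512 L O₂

Q = 1.29 × 6840 = 8824 C; n(e⁻) = 8824 / 96485 = 0.09145 mol
Cathode: Fe²⁺ + 2e⁻ → Fe → n(Fe) = 0.09145/2 = 0.04573 mol → 2.55 g
Anode: 2H₂O → O₂ + 4H⁺ + 4e⁻ → n(O₂) = 0.09145/4 = 0.02286 mol → 0.512 L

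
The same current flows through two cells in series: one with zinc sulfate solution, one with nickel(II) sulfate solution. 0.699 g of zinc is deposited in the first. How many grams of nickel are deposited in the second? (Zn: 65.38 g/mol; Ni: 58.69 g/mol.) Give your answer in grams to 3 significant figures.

n(Zn) = 0.699 / 65.38 = 0.01069 mol
Zn²⁺ + 2e⁻ → Zn, so n(e⁻) = 2 × 0.01069 = 0.02138 mol
Since the cells are in series, n(e⁻) in the Ni cell is also 0.02138 mol.
Ni²⁺ + 2e⁻ → Ni, so n(Ni) = 0.02138 / 2 = 0.01069 mol
m(Ni) = 0.01069 × 58.69 = 0.627 g

0.627 g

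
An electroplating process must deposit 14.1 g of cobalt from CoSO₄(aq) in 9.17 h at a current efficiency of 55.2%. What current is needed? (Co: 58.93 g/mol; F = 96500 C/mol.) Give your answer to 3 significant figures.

n(Co) = 14.1 / 58.93 = 0.2393 mol
Co²⁺ + 2e⁻ → Co, so n(e⁻) = 2 × 0.2393 = 0.4786 mol
Q = 0.4786 × 96500 / 0.552 = 83670 C
I = Q / t = 83670 / 33012 s = 2.53 A

2.53 A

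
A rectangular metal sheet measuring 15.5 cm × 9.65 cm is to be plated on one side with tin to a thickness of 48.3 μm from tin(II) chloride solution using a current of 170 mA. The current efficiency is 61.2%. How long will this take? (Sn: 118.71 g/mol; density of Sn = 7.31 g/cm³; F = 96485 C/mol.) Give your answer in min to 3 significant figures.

Plated area = 15.5 × 9.65 = 149.6 cm²
Volume = 149.6 × 48.3×10⁻⁴ cm = 0.7226 cm³
m(Sn) = 0.7226 × 7.31 = 5.282 g
n(Sn) = 5.282 / 118.71 = 0.04449 mol; n(e⁻) = 2 × 0.04449 = 0.08898 mol
Q = 0.08898 × 96485 / 0.612 = 14030 C
t = 14030 / 0.170 = 82530 s = 1380 min

1380 min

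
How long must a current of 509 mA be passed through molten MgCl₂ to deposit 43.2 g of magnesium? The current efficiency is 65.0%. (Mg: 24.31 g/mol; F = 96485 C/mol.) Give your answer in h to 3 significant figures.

288 h

n(Mg) = 43.2 / 24.31 = 1.777 mol
Mg²⁺ + 2e⁻ → Mg, so n(e⁻) = 2 × 1.777 = 3.554 mol
Q = 3.554 × 96485 / 0.650 = 5.276×10^5 C
t = Q / I = 5.276×10^5 / 0.509 = 1.037×10^6 s = 288 h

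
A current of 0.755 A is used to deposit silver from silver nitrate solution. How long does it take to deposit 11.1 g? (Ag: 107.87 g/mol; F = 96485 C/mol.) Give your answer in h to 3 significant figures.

n(Ag) = 11.1 / 107.87 = 0.1029 mol
Ag⁺ + e⁻ → Ag, so n(e⁻) = 0.1029 mol
Q = 0.1029 × 96485 = 9928 C
t = Q / I = 9928 / 0.755 = 13150 s = 3.65 h

3.65 h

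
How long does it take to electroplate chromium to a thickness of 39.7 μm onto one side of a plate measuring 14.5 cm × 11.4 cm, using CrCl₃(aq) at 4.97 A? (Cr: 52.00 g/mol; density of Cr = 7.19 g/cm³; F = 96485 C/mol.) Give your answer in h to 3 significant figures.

1.47 h

Plated area = 14.5 × 11.4 = 165.3 cm²
Volume = 165.3 × 39.7×10⁻⁴ cm = 0.6562 cm³
m(Cr) = 0.6562 × 7.19 = 4.718 g
n(Cr) = 4.718 / 52.00 = 0.09073 mol; n(e⁻) = 3 × 0.09073 = 0.2722 mol
Q = 0.2722 × 96485 = 26260 C
t = 26260 / 4.97 = 5284 s = 1.47 h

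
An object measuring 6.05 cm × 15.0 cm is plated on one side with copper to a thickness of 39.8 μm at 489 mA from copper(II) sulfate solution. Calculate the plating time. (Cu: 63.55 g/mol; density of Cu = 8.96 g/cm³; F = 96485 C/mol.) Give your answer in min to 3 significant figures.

335 min

Plated area = 6.05 × 15.0 = 90.75 cm²
Volume = 90.75 × 39.8×10⁻⁴ cm = 0.3612 cm³
m(Cu) = 0.3612 × 8.96 = 3.236 g
n(Cu) = 3.236 / 63.55 = 0.05092 mol; n(e⁻) = 2 × 0.05092 = 0.1018 mol
Q = 0.1018 × 96485 = 9822 C
t = 9822 / 0.489 = 20090 s = 335 min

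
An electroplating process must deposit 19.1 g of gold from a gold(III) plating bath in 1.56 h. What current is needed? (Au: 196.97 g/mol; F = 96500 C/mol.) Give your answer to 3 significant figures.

n(Au) = 19.1 / 196.97 = 0.09697 mol
Au³⁺ + 3e⁻ → Au, so n(e⁻) = 3 × 0.09697 = 0.2909 mol
Q = 0.2909 × 96500 = 28070 C
I = Q / t = 28070 / 5616 s = 5.00 A

5.00 A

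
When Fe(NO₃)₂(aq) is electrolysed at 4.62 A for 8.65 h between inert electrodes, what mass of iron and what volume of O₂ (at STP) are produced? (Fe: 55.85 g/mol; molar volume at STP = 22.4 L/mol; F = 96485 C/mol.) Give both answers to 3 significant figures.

Q = 4.62 × 31140 = 1.439×10^5 C; n(e⁻) = 1.439×10^5 / 96485 = 1.491 mol
Cathode: Fe²⁺ + 2e⁻ → Fe → n(Fe) = 1.491/2 = 0.7455 mol → 41.6 g
Anode: 2H₂O → O₂ + 4H⁺ + 4e⁻ → n(O₂) = 1.491/4 = 0.3728 mol → 8.35 L

41.6 g Fe; 8.35 L O₂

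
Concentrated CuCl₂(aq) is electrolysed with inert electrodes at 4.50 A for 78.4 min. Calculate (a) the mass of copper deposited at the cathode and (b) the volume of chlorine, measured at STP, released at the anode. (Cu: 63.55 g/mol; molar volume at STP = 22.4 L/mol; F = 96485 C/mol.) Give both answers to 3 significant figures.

Q = 4.50 × 4704 = 21170 C; n(e⁻) = 21170 / 96485 = 0.2194 mol
Cathode: Cu²⁺ + 2e⁻ → Cu → n(Cu) = 0.2194/2 = 0.1097 mol → 6.97 g
Anode: 2Cl⁻ → Cl₂ + 2e⁻ → n(Cl₂) = 0.2194/2 = 0.1097 mol → 2.46 L

6.97 g Cu; 2.46 L Cl₂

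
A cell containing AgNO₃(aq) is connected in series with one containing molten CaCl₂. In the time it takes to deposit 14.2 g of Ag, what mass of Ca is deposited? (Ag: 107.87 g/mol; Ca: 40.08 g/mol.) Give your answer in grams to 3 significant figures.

n(Ag) = 14.2 / 107.87 = 0.1316 mol
Ag⁺ + e⁻ → Ag, so n(e⁻) = 0.1316 mol
In series, the same 0.1316 mol of electrons flows through the second cell.
Ca²⁺ + 2e⁻ → Ca, so n(Ca) = 0.1316 / 2 = 0.06580 mol
m(Ca) = 0.06580 × 40.08 = 2.64 g

2.64 g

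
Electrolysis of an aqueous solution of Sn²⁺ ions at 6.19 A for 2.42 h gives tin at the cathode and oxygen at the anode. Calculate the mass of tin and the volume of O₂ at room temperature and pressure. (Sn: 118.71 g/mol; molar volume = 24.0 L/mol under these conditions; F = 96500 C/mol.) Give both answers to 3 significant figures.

33.2 g Sn; 3.35 L O₂

Q = 6.19 × 8712 = 53930 C; n(e⁻) = 53930 / 96500 = 0.5589 mol
Cathode: Sn²⁺ + 2e⁻ → Sn → n(Sn) = 0.5589/2 = 0.2795 mol → 33.2 g
Anode: 2H₂O → O₂ + 4H⁺ + 4e⁻ → n(O₂) = 0.5589/4 = 0.1397 mol → 3.35 L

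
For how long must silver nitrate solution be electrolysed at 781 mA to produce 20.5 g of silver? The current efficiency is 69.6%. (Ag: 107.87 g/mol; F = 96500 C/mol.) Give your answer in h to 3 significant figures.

n(Ag) = 20.5 / 107.87 = 0.1900 mol
Ag⁺ + e⁻ → Ag, so n(e⁻) = 0.1900 mol
Q = 0.1900 × 96500 / 0.696 = 26340 C
t = Q / I = 26340 / 0.781 = 33730 s = 9.37 h

9.37 h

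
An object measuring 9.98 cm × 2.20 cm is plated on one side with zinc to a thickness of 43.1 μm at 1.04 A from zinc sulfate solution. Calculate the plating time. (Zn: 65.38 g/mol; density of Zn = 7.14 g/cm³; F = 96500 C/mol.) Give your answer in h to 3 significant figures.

Plated area = 9.98 × 2.20 = 21.96 cm²
Volume = 21.96 × 43.1×10⁻⁴ cm = 0.09465 cm³
m(Zn) = 0.09465 × 7.14 = 0.6758 g
n(Zn) = 0.6758 / 65.38 = 0.01034 mol; n(e⁻) = 2 × 0.01034 = 0.02068 mol
Q = 0.02068 × 96500 = 1996 C
t = 1996 / 1.04 = 1919 s = 0.533 h

0.533 h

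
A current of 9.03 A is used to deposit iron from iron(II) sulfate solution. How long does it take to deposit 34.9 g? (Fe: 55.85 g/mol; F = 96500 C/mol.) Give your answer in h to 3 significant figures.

n(Fe) = 34.9 / 55.85 = 0.6249 mol
Fe²⁺ + 2e⁻ → Fe, so n(e⁻) = 2 × 0.6249 = 1.250 mol
Q = 1.250 × 96500 = 1.206×10^5 C
t = Q / I = 1.206×10^5 / 9.03 = 13360 s = 3.71 h

3.71 h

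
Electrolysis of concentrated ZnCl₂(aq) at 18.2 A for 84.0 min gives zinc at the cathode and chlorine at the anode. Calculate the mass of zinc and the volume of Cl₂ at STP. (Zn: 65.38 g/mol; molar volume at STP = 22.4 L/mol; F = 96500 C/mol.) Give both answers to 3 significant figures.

Q = 18.2 × 5040 = 91730 C; n(e⁻) = 91730 / 96500 = 0.9506 mol
Cathode: Zn²⁺ + 2e⁻ → Zn → n(Zn) = 0.9506/2 = 0.4753 mol → 31.1 g
Anode: 2Cl⁻ → Cl₂ + 2e⁻ → n(Cl₂) = 0.9506/2 = 0.4753 mol → 10.6 L

31.1 g Zn; 10.6 L Cl₂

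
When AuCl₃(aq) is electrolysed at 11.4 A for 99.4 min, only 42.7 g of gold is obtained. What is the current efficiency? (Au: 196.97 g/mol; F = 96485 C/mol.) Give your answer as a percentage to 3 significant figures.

92.3%

Q = 11.4 × 5964 = 67990 C
n(e⁻) = 67990 / 96485 = 0.7047 mol
Au³⁺ + 3e⁻ → Au, so theoretical n(Au) = 0.2349 mol → 46.27 g
Efficiency = 42.7 / 46.27 = 0.9228 = 92.3%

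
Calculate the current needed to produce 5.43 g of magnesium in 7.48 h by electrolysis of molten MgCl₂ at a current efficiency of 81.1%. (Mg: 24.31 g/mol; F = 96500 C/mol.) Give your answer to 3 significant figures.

1.97 A

n(Mg) = 5.43 / 24.31 = 0.2234 mol
Mg²⁺ + 2e⁻ → Mg, so n(e⁻) = 2 × 0.2234 = 0.4468 mol
Q = 0.4468 × 96500 / 0.811 = 53160 C
I = Q / t = 53160 / 26928 s = 1.97 A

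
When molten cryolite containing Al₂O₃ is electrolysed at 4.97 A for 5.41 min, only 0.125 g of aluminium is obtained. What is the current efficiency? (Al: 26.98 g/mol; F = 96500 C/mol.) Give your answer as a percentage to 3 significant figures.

83.1%

Q = 4.97 × 324.6 = 1613 C
n(e⁻) = 1613 / 96500 = 0.01672 mol
Al³⁺ + 3e⁻ → Al, so theoretical n(Al) = 0.005573 mol → 0.1504 g
Efficiency = 0.125 / 0.1504 = 0.8311 = 83.1%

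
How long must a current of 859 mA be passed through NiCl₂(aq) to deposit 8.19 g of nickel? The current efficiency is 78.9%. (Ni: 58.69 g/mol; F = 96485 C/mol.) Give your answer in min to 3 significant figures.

662 min

n(Ni) = 8.19 / 58.69 = 0.1395 mol
Ni²⁺ + 2e⁻ → Ni, so n(e⁻) = 2 × 0.1395 = 0.2790 mol
Q = 0.2790 × 96485 / 0.789 = 34120 C
t = Q / I = 34120 / 0.859 = 39720 s = 662 min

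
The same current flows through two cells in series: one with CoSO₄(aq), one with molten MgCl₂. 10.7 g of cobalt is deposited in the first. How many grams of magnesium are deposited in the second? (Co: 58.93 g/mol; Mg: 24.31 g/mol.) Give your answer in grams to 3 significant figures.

4.41 g

n(Co) = 10.7 / 58.93 = 0.1816 mol
Co²⁺ + 2e⁻ → Co, so n(e⁻) = 2 × 0.1816 = 0.3632 mol
Since the cells are in series, n(e⁻) in the Mg cell is also 0.3632 mol.
Mg²⁺ + 2e⁻ → Mg, so n(Mg) = 0.3632 / 2 = 0.1816 mol
m(Mg) = 0.1816 × 24.31 = 4.41 g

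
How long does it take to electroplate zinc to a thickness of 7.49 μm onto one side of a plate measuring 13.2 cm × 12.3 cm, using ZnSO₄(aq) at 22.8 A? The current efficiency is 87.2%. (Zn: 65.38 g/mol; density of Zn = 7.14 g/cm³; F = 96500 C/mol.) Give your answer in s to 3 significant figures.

Plated area = 13.2 × 12.3 = 162.4 cm²
Volume = 162.4 × 7.49×10⁻⁴ cm = 0.1216 cm³
m(Zn) = 0.1216 × 7.14 = 0.8682 g
n(Zn) = 0.8682 / 65.38 = 0.01328 mol; n(e⁻) = 2 × 0.01328 = 0.02656 mol
Q = 0.02656 × 96500 / 0.872 = 2939 C
t = 2939 / 22.8 = 128.9 s

129 s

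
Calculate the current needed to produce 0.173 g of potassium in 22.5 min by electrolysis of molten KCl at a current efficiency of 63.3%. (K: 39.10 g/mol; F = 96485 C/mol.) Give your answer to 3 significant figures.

n(K) = 0.173 / 39.10 = 0.004425 mol
K⁺ + e⁻ → K, so n(e⁻) = 0.004425 mol
Q = 0.004425 × 96485 / 0.633 = 674.5 C
I = Q / t = 674.5 / 1350 s = 0.500 A

0.500 A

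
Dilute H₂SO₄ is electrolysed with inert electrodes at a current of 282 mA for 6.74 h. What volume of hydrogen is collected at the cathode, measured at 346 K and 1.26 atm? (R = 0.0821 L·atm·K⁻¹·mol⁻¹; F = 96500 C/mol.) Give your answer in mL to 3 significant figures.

Q = It = 0.282 × 24264 = 6842 C
n(e⁻) = Q/F = 6842/96500 = 0.07090 mol
2H⁺ + 2e⁻ → H₂, so n(H₂) = 0.07090 / 2 = 0.03545 mol
V = nRT/P = 0.03545 × 0.0821 × 346 / 1.26 = 0.7992 L
= 799 mL

799 mL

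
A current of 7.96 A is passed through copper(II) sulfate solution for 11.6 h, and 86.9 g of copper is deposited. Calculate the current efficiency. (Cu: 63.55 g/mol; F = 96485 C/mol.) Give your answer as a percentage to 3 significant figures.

Q = 7.96 × 41760 = 3.324×10^5 C
n(e⁻) = 3.324×10^5 / 96485 = 3.445 mol
Cu²⁺ + 2e⁻ → Cu, so theoretical n(Cu) = 1.723 mol → 109.5 g
Efficiency = 86.9 / 109.5 = 0.7936 = 79.4%

79.4%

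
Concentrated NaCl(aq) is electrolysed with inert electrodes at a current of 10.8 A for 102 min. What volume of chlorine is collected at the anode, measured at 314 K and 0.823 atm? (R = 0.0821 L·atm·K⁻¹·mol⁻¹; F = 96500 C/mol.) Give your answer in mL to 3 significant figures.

Q = It = 10.8 × 6120 = 66100 C
n(e⁻) = 66100 / 96500 = 0.6850 mol
2Cl⁻ → Cl₂ + 2e⁻, so n(Cl₂) = 0.6850 / 2 = 0.3425 mol
V = nRT/P = 0.3425 × 0.0821 × 314 / 0.823 = 10.73 L
= 10700 mL

10700 mL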